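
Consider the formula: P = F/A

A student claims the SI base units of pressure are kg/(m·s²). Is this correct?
Units of each symbol in P = F/A:
  F (force): kg·m/s²
  A (area): m²  → in the denominator, contributes 1/m²

Multiplying the contributions: [kg·m/s²] · [1/m²]
Adding exponents of each base unit: kg: 1, m: -1, s: -2
SI base units of pressure: kg/(m·s²)

The claimed units kg/(m·s²) match the derived units, so the claim is correct.

Answer: Yes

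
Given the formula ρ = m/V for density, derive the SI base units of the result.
Units of each symbol in ρ = m/V:
  m (mass): kg
  V (volume): m³  → in the denominator, contributes 1/m³

Multiplying the contributions: [kg] · [1/m³]
Adding exponents of each base unit: kg: 1, m: -3
SI base units of density: kg/m³

Answer: kg/m³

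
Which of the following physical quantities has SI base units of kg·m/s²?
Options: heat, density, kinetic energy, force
Checking the SI base units of each option:
  heat (Q = mcΔT): kg·m²/s²  ✗
  density (ρ = m/V): kg/m³  ✗
  kinetic energy (E = ½mv²): kg·m²/s²  ✗
  force (F = ma): kg·m/s²  ✓ matches

Only force has units kg·m/s².

Answer: force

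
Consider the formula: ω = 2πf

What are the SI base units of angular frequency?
Units of each symbol in ω = 2πf:
  f (frequency): 1/s
  The factor 2π is dimensionless.

Multiplying the contributions: [1/s]
Adding exponents of each base unit: s: -1
SI base units of angular frequency: 1/s

Answer: 1/s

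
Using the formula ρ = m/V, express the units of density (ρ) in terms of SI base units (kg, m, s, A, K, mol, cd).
Units of each symbol in ρ = m/V:
  m (mass): kg
  V (volume): m³  → in the denominator, contributes 1/m³

Multiplying the contributions: [kg] · [1/m³]
Adding exponents of each base unit: kg: 1, m: -3
SI base units of density: kg/m³

Answer: kg/m³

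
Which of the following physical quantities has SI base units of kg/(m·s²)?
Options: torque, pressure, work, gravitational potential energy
Checking the SI base units of each option:
  torque (τ = Fr): kg·m²/s²  ✗
  pressure (P = F/A): kg/(m·s²)  ✓ matches
  work (W = Fd): kg·m²/s²  ✗
  gravitational potential energy (U = -GMm/r): kg·m²/s²  ✗

Only pressure has units kg/(m·s²).

Answer: pressure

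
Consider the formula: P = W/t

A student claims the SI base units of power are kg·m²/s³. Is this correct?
Units of each symbol in P = W/t:
  W (work): kg·m²/s²
  t (time): s  → in the denominator, contributes 1/s

Multiplying the contributions: [kg·m²/s²] · [1/s]
Adding exponents of each base unit: kg: 1, m: 2, s: -3
SI base units of power: kg·m²/s³

The claimed units kg·m²/s³ match the derived units, so the claim is correct.

Answer: Yes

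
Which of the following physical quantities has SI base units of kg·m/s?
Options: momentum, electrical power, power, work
Checking the SI base units of each option:
  momentum (p = mv): kg·m/s  ✓ matches
  electrical power (P = IV): kg·m²/s³  ✗
  power (P = W/t): kg·m²/s³  ✗
  work (W = Fd): kg·m²/s²  ✗

Only momentum has units kg·m/s.

Answer: momentum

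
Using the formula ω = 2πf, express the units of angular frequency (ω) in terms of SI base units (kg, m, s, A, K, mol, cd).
Units of each symbol in ω = 2πf:
  f (frequency): 1/s
  The factor 2π is dimensionless.

Multiplying the contributions: [1/s]
Adding exponents of each base unit: s: -1
SI base units of angular frequency: 1/s

Answer: 1/s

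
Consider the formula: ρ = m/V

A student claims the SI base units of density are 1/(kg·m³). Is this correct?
Units of each symbol in ρ = m/V:
  m (mass): kg
  V (volume): m³  → in the denominator, contributes 1/m³

Multiplying the contributions: [kg] · [1/m³]
Adding exponents of each base unit: kg: 1, m: -3
SI base units of density: kg/m³

The claimed units 1/(kg·m³) (exponents kg: -1, m: -3) do not match the derived units kg/m³ (exponents kg: 1, m: -3), so the claim is incorrect.

Answer: No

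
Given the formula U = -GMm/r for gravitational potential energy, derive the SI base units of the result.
Units of each symbol in U = -GMm/r:
  G (gravitational constant): m³/(kg·s²)
  M (mass): kg
  m (mass): kg
  r (distance): m  → in the denominator, contributes 1/m
  The minus sign does not affect the units.

Multiplying the contributions: [m³/(kg·s²)] · [kg] · [kg] · [1/m]
Adding exponents of each base unit: kg: 1, m: 2, s: -2
SI base units of gravitational potential energy: kg·m²/s²

Answer: kg·m²/s²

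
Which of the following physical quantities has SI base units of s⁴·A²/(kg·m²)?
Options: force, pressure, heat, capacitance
Checking the SI base units of each option:
  force (F = ma): kg·m/s²  ✗
  pressure (P = F/A): kg/(m·s²)  ✗
  heat (Q = mcΔT): kg·m²/s²  ✗
  capacitance (C = Q/V): s⁴·A²/(kg·m²)  ✓ matches

Only capacitance has units s⁴·A²/(kg·m²).

Answer: capacitance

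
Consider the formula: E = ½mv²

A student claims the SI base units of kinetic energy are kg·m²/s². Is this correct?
Units of each symbol in E = ½mv²:
  m (mass): kg
  v (speed): m/s  → to the power 2, contributes m²/s²
  The factor ½ is dimensionless.

Multiplying the contributions: [kg] · [m²/s²]
Adding exponents of each base unit: kg: 1, m: 2, s: -2
SI base units of kinetic energy: kg·m²/s²

The claimed units kg·m²/s² match the derived units, so the claim is correct.

Answer: Yes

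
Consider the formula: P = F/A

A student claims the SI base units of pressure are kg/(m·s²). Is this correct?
Units of each symbol in P = F/A:
  F (force): kg·m/s²
  A (area): m²  → in the denominator, contributes 1/m²

Multiplying the contributions: [kg·m/s²] · [1/m²]
Adding exponents of each base unit: kg: 1, m: -1, s: -2
SI base units of pressure: kg/(m·s²)

The claimed units kg/(m·s²) match the derived units, so the claim is correct.

Answer: Yes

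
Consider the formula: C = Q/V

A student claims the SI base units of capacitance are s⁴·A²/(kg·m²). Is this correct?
Units of each symbol in C = Q/V:
  Q (charge, in coulombs): s·A
  V (voltage, in volts): kg·m²/(s³·A)  → in the denominator, contributes s³·A/(kg·m²)

Multiplying the contributions: [s·A] · [s³·A/(kg·m²)]
Adding exponents of each base unit: kg: -1, m: -2, s: 4, A: 2
SI base units of capacitance: s⁴·A²/(kg·m²)

The claimed units s⁴·A²/(kg·m²) match the derived units, so the claim is correct.

Answer: Yes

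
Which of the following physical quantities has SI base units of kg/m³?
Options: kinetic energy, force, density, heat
Checking the SI base units of each option:
  kinetic energy (E = ½mv²): kg·m²/s²  ✗
  force (F = ma): kg·m/s²  ✗
  density (ρ = m/V): kg/m³  ✓ matches
  heat (Q = mcΔT): kg·m²/s²  ✗

Only density has units kg/m³.

Answer: density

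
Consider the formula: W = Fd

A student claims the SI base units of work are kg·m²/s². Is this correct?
Units of each symbol in W = Fd:
  F (force): kg·m/s²
  d (displacement): m

Multiplying the contributions: [kg·m/s²] · [m]
Adding exponents of each base unit: kg: 1, m: 2, s: -2
SI base units of work: kg·m²/s²

The claimed units kg·m²/s² match the derived units, so the claim is correct.

Answer: Yes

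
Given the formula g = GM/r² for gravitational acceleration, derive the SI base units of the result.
Units of each symbol in g = GM/r²:
  G (gravitational constant): m³/(kg·s²)
  M (mass): kg
  r (distance): m  → to the power 2 in the denominator, contributes 1/m²

Multiplying the contributions: [m³/(kg·s²)] · [kg] · [1/m²]
Adding exponents of each base unit: m: 1, s: -2
SI base units of gravitational acceleration: m/s²

Answer: m/s²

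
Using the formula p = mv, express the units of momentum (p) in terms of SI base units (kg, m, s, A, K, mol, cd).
Units of each symbol in p = mv:
  m (mass): kg
  v (velocity): m/s

Multiplying the contributions: [kg] · [m/s]
Adding exponents of each base unit: kg: 1, m: 1, s: -1
SI base units of momentum: kg·m/s

Answer: kg·m/s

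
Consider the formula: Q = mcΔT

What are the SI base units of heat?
Units of each symbol in Q = mcΔT:
  m (mass): kg
  c (specific heat capacity, in J/(kg·K)): m²/(s²·K)
  ΔT (temperature change): K

Multiplying the contributions: [kg] · [m²/(s²·K)] · [K]
Adding exponents of each base unit: kg: 1, m: 2, s: -2
SI base units of heat: kg·m²/s²

Answer: kg·m²/s²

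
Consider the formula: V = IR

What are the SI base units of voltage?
Units of each symbol in V = IR:
  I (current): A
  R (resistance, in ohms): kg·m²/(s³·A²)

Multiplying the contributions: [A] · [kg·m²/(s³·A²)]
Adding exponents of each base unit: kg: 1, m: 2, s: -3, A: -1
SI base units of voltage: kg·m²/(s³·A)

Answer: kg·m²/(s³·A)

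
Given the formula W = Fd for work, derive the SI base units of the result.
Units of each symbol in W = Fd:
  F (force): kg·m/s²
  d (displacement): m

Multiplying the contributions: [kg·m/s²] · [m]
Adding exponents of each base unit: kg: 1, m: 2, s: -2
SI base units of work: kg·m²/s²

Answer: kg·m²/s²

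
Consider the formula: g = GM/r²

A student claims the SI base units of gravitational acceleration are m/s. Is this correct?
Units of each symbol in g = GM/r²:
  G (gravitational constant): m³/(kg·s²)
  M (mass): kg
  r (distance): m  → to the power 2 in the denominator, contributes 1/m²

Multiplying the contributions: [m³/(kg·s²)] · [kg] · [1/m²]
Adding exponents of each base unit: m: 1, s: -2
SI base units of gravitational acceleration: m/s²

The claimed units m/s (exponents m: 1, s: -1) do not match the derived units m/s² (exponents m: 1, s: -2), so the claim is incorrect.

Answer: No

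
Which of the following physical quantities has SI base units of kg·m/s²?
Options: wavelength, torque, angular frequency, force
Checking the SI base units of each option:
  wavelength (λ = v/f): m  ✗
  torque (τ = Fr): kg·m²/s²  ✗
  angular frequency (ω = 2πf): 1/s  ✗
  force (F = ma): kg·m/s²  ✓ matches

Only force has units kg·m/s².

Answer: force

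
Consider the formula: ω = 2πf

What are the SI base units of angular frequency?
Units of each symbol in ω = 2πf:
  f (frequency): 1/s
  The factor 2π is dimensionless.

Multiplying the contributions: [1/s]
Adding exponents of each base unit: s: -1
SI base units of angular frequency: 1/s

Answer: 1/s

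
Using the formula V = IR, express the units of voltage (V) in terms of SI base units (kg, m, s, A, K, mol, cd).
Units of each symbol in V = IR:
  I (current): A
  R (resistance, in ohms): kg·m²/(s³·A²)

Multiplying the contributions: [A] · [kg·m²/(s³·A²)]
Adding exponents of each base unit: kg: 1, m: 2, s: -3, A: -1
SI base units of voltage: kg·m²/(s³·A)

Answer: kg·m²/(s³·A)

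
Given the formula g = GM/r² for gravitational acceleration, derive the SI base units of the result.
Units of each symbol in g = GM/r²:
  G (gravitational constant): m³/(kg·s²)
  M (mass): kg
  r (distance): m  → to the power 2 in the denominator, contributes 1/m²

Multiplying the contributions: [m³/(kg·s²)] · [kg] · [1/m²]
Adding exponents of each base unit: m: 1, s: -2
SI base units of gravitational acceleration: m/s²

Answer: m/s²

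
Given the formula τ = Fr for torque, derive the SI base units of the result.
Units of each symbol in τ = Fr:
  F (force): kg·m/s²
  r (lever arm): m

Multiplying the contributions: [kg·m/s²] · [m]
Adding exponents of each base unit: kg: 1, m: 2, s: -2
SI base units of torque: kg·m²/s²

Answer: kg·m²/s²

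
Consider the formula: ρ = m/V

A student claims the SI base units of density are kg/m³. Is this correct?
Units of each symbol in ρ = m/V:
  m (mass): kg
  V (volume): m³  → in the denominator, contributes 1/m³

Multiplying the contributions: [kg] · [1/m³]
Adding exponents of each base unit: kg: 1, m: -3
SI base units of density: kg/m³

The claimed units kg/m³ match the derived units, so the claim is correct.

Answer: Yes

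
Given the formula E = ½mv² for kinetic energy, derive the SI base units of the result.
Units of each symbol in E = ½mv²:
  m (mass): kg
  v (speed): m/s  → to the power 2, contributes m²/s²
  The factor ½ is dimensionless.

Multiplying the contributions: [kg] · [m²/s²]
Adding exponents of each base unit: kg: 1, m: 2, s: -2
SI base units of kinetic energy: kg·m²/s²

Answer: kg·m²/s²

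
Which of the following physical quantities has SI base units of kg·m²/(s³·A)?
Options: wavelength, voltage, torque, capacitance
Checking the SI base units of each option:
  wavelength (λ = v/f): m  ✗
  voltage (V = IR): kg·m²/(s³·A)  ✓ matches
  torque (τ = Fr): kg·m²/s²  ✗
  capacitance (C = Q/V): s⁴·A²/(kg·m²)  ✗

Only voltage has units kg·m²/(s³·A).

Answer: voltage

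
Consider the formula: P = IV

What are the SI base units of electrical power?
Units of each symbol in P = IV:
  I (current): A
  V (voltage, in volts): kg·m²/(s³·A)

Multiplying the contributions: [A] · [kg·m²/(s³·A)]
Adding exponents of each base unit: kg: 1, m: 2, s: -3
SI base units of electrical power: kg·m²/s³

Answer: kg·m²/s³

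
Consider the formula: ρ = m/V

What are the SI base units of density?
Units of each symbol in ρ = m/V:
  m (mass): kg
  V (volume): m³  → in the denominator, contributes 1/m³

Multiplying the contributions: [kg] · [1/m³]
Adding exponents of each base unit: kg: 1, m: -3
SI base units of density: kg/m³

Answer: kg/m³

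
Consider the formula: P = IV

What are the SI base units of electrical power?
Units of each symbol in P = IV:
  I (current): A
  V (voltage, in volts): kg·m²/(s³·A)

Multiplying the contributions: [A] · [kg·m²/(s³·A)]
Adding exponents of each base unit: kg: 1, m: 2, s: -3
SI base units of electrical power: kg·m²/s³

Answer: kg·m²/s³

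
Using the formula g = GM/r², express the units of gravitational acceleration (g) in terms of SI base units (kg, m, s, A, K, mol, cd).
Units of each symbol in g = GM/r²:
  G (gravitational constant): m³/(kg·s²)
  M (mass): kg
  r (distance): m  → to the power 2 in the denominator, contributes 1/m²

Multiplying the contributions: [m³/(kg·s²)] · [kg] · [1/m²]
Adding exponents of each base unit: m: 1, s: -2
SI base units of gravitational acceleration: m/s²

Answer: m/s²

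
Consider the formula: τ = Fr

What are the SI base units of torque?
Units of each symbol in τ = Fr:
  F (force): kg·m/s²
  r (lever arm): m

Multiplying the contributions: [kg·m/s²] · [m]
Adding exponents of each base unit: kg: 1, m: 2, s: -2
SI base units of torque: kg·m²/s²

Answer: kg·m²/s²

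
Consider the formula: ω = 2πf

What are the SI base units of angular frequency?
Units of each symbol in ω = 2πf:
  f (frequency): 1/s
  The factor 2π is dimensionless.

Multiplying the contributions: [1/s]
Adding exponents of each base unit: s: -1
SI base units of angular frequency: 1/s

Answer: 1/s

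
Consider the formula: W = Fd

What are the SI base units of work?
Units of each symbol in W = Fd:
  F (force): kg·m/s²
  d (displacement): m

Multiplying the contributions: [kg·m/s²] · [m]
Adding exponents of each base unit: kg: 1, m: 2, s: -2
SI base units of work: kg·m²/s²

Answer: kg·m²/s²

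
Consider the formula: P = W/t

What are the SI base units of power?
Units of each symbol in P = W/t:
  W (work): kg·m²/s²
  t (time): s  → in the denominator, contributes 1/s

Multiplying the contributions: [kg·m²/s²] · [1/s]
Adding exponents of each base unit: kg: 1, m: 2, s: -3
SI base units of power: kg·m²/s³

Answer: kg·m²/s³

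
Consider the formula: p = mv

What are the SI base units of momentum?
Units of each symbol in p = mv:
  m (mass): kg
  v (velocity): m/s

Multiplying the contributions: [kg] · [m/s]
Adding exponents of each base unit: kg: 1, m: 1, s: -1
SI base units of momentum: kg·m/s

Answer: kg·m/s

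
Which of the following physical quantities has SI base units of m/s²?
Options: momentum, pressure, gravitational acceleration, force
Checking the SI base units of each option:
  momentum (p = mv): kg·m/s  ✗
  pressure (P = F/A): kg/(m·s²)  ✗
  gravitational acceleration (g = GM/r²): m/s²  ✓ matches
  force (F = ma): kg·m/s²  ✗

Only gravitational acceleration has units m/s².

Answer: gravitational acceleration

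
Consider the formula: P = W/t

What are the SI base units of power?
Units of each symbol in P = W/t:
  W (work): kg·m²/s²
  t (time): s  → in the denominator, contributes 1/s

Multiplying the contributions: [kg·m²/s²] · [1/s]
Adding exponents of each base unit: kg: 1, m: 2, s: -3
SI base units of power: kg·m²/s³

Answer: kg·m²/s³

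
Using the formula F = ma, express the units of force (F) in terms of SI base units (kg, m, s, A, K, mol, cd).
Units of each symbol in F = ma:
  m (mass): kg
  a (acceleration): m/s²

Multiplying the contributions: [kg] · [m/s²]
Adding exponents of each base unit: kg: 1, m: 1, s: -2
SI base units of force: kg·m/s²

Answer: kg·m/s²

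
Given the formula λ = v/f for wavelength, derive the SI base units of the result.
Units of each symbol in λ = v/f:
  v (wave speed): m/s
  f (frequency): 1/s  → in the denominator, contributes s

Multiplying the contributions: [m/s] · [s]
Adding exponents of each base unit: m: 1
SI base units of wavelength: m

Answer: m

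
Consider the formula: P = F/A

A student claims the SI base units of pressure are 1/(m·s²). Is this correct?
Units of each symbol in P = F/A:
  F (force): kg·m/s²
  A (area): m²  → in the denominator, contributes 1/m²

Multiplying the contributions: [kg·m/s²] · [1/m²]
Adding exponents of each base unit: kg: 1, m: -1, s: -2
SI base units of pressure: kg/(m·s²)

The claimed units 1/(m·s²) (exponents m: -1, s: -2) do not match the derived units kg/(m·s²) (exponents kg: 1, m: -1, s: -2), so the claim is incorrect.

Answer: No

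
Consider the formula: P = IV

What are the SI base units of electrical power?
Units of each symbol in P = IV:
  I (current): A
  V (voltage, in volts): kg·m²/(s³·A)

Multiplying the contributions: [A] · [kg·m²/(s³·A)]
Adding exponents of each base unit: kg: 1, m: 2, s: -3
SI base units of electrical power: kg·m²/s³

Answer: kg·m²/s³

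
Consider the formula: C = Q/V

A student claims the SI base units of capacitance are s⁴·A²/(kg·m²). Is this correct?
Units of each symbol in C = Q/V:
  Q (charge, in coulombs): s·A
  V (voltage, in volts): kg·m²/(s³·A)  → in the denominator, contributes s³·A/(kg·m²)

Multiplying the contributions: [s·A] · [s³·A/(kg·m²)]
Adding exponents of each base unit: kg: -1, m: -2, s: 4, A: 2
SI base units of capacitance: s⁴·A²/(kg·m²)

The claimed units s⁴·A²/(kg·m²) match the derived units, so the claim is correct.

Answer: Yes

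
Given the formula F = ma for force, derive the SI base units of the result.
Units of each symbol in F = ma:
  m (mass): kg
  a (acceleration): m/s²

Multiplying the contributions: [kg] · [m/s²]
Adding exponents of each base unit: kg: 1, m: 1, s: -2
SI base units of force: kg·m/s²

Answer: kg·m/s²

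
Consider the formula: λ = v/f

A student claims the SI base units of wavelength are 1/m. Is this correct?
Units of each symbol in λ = v/f:
  v (wave speed): m/s
  f (frequency): 1/s  → in the denominator, contributes s

Multiplying the contributions: [m/s] · [s]
Adding exponents of each base unit: m: 1
SI base units of wavelength: m

The claimed units 1/m (exponents m: -1) do not match the derived units m (exponents m: 1), so the claim is incorrect.

Answer: No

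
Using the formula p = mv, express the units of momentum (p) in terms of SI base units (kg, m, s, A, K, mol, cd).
Units of each symbol in p = mv:
  m (mass): kg
  v (velocity): m/s

Multiplying the contributions: [kg] · [m/s]
Adding exponents of each base unit: kg: 1, m: 1, s: -1
SI base units of momentum: kg·m/s

Answer: kg·m/s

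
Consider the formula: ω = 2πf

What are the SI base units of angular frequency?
Units of each symbol in ω = 2πf:
  f (frequency): 1/s
  The factor 2π is dimensionless.

Multiplying the contributions: [1/s]
Adding exponents of each base unit: s: -1
SI base units of angular frequency: 1/s

Answer: 1/s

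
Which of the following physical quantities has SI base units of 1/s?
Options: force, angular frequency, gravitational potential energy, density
Checking the SI base units of each option:
  force (F = ma): kg·m/s²  ✗
  angular frequency (ω = 2πf): 1/s  ✓ matches
  gravitational potential energy (U = -GMm/r): kg·m²/s²  ✗
  density (ρ = m/V): kg/m³  ✗

Only angular frequency has units 1/s.

Answer: angular frequency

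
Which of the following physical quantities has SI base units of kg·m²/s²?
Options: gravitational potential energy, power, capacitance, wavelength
Checking the SI base units of each option:
  gravitational potential energy (U = -GMm/r): kg·m²/s²  ✓ matches
  power (P = W/t): kg·m²/s³  ✗
  capacitance (C = Q/V): s⁴·A²/(kg·m²)  ✗
  wavelength (λ = v/f): m  ✗

Only gravitational potential energy has units kg·m²/s².

Answer: gravitational potential energy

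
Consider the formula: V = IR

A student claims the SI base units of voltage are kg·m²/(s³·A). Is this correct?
Units of each symbol in V = IR:
  I (current): A
  R (resistance, in ohms): kg·m²/(s³·A²)

Multiplying the contributions: [A] · [kg·m²/(s³·A²)]
Adding exponents of each base unit: kg: 1, m: 2, s: -3, A: -1
SI base units of voltage: kg·m²/(s³·A)

The claimed units kg·m²/(s³·A) match the derived units, so the claim is correct.

Answer: Yes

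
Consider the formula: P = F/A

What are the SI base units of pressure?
Units of each symbol in P = F/A:
  F (force): kg·m/s²
  A (area): m²  → in the denominator, contributes 1/m²

Multiplying the contributions: [kg·m/s²] · [1/m²]
Adding exponents of each base unit: kg: 1, m: -1, s: -2
SI base units of pressure: kg/(m·s²)

Answer: kg/(m·s²)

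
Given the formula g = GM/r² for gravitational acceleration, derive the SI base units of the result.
Units of each symbol in g = GM/r²:
  G (gravitational constant): m³/(kg·s²)
  M (mass): kg
  r (distance): m  → to the power 2 in the denominator, contributes 1/m²

Multiplying the contributions: [m³/(kg·s²)] · [kg] · [1/m²]
Adding exponents of each base unit: m: 1, s: -2
SI base units of gravitational acceleration: m/s²

Answer: m/s²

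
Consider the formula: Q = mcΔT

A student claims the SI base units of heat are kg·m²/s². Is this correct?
Units of each symbol in Q = mcΔT:
  m (mass): kg
  c (specific heat capacity, in J/(kg·K)): m²/(s²·K)
  ΔT (temperature change): K

Multiplying the contributions: [kg] · [m²/(s²·K)] · [K]
Adding exponents of each base unit: kg: 1, m: 2, s: -2
SI base units of heat: kg·m²/s²

The claimed units kg·m²/s² match the derived units, so the claim is correct.

Answer: Yes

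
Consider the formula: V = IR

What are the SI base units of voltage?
Units of each symbol in V = IR:
  I (current): A
  R (resistance, in ohms): kg·m²/(s³·A²)

Multiplying the contributions: [A] · [kg·m²/(s³·A²)]
Adding exponents of each base unit: kg: 1, m: 2, s: -3, A: -1
SI base units of voltage: kg·m²/(s³·A)

Answer: kg·m²/(s³·A)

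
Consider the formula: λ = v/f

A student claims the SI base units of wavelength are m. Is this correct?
Units of each symbol in λ = v/f:
  v (wave speed): m/s
  f (frequency): 1/s  → in the denominator, contributes s

Multiplying the contributions: [m/s] · [s]
Adding exponents of each base unit: m: 1
SI base units of wavelength: m

The claimed units m match the derived units, so the claim is correct.

Answer: Yes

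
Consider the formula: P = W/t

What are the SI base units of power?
Units of each symbol in P = W/t:
  W (work): kg·m²/s²
  t (time): s  → in the denominator, contributes 1/s

Multiplying the contributions: [kg·m²/s²] · [1/s]
Adding exponents of each base unit: kg: 1, m: 2, s: -3
SI base units of power: kg·m²/s³

Answer: kg·m²/s³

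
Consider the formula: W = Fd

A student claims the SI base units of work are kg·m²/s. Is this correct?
Units of each symbol in W = Fd:
  F (force): kg·m/s²
  d (displacement): m

Multiplying the contributions: [kg·m/s²] · [m]
Adding exponents of each base unit: kg: 1, m: 2, s: -2
SI base units of work: kg·m²/s²

The claimed units kg·m²/s (exponents kg: 1, m: 2, s: -1) do not match the derived units kg·m²/s² (exponents kg: 1, m: 2, s: -2), so the claim is incorrect.

Answer: No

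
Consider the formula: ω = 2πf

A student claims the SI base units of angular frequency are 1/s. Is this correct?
Units of each symbol in ω = 2πf:
  f (frequency): 1/s
  The factor 2π is dimensionless.

Multiplying the contributions: [1/s]
Adding exponents of each base unit: s: -1
SI base units of angular frequency: 1/s

The claimed units 1/s match the derived units, so the claim is correct.

Answer: Yes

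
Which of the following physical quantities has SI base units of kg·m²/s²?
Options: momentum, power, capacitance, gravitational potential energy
Checking the SI base units of each option:
  momentum (p = mv): kg·m/s  ✗
  power (P = W/t): kg·m²/s³  ✗
  capacitance (C = Q/V): s⁴·A²/(kg·m²)  ✗
  gravitational potential energy (U = -GMm/r): kg·m²/s²  ✓ matches

Only gravitational potential energy has units kg·m²/s².

Answer: gravitational potential energy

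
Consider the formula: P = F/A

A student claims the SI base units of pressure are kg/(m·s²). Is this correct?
Units of each symbol in P = F/A:
  F (force): kg·m/s²
  A (area): m²  → in the denominator, contributes 1/m²

Multiplying the contributions: [kg·m/s²] · [1/m²]
Adding exponents of each base unit: kg: 1, m: -1, s: -2
SI base units of pressure: kg/(m·s²)

The claimed units kg/(m·s²) match the derived units, so the claim is correct.

Answer: Yes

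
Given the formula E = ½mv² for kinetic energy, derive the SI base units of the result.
Units of each symbol in E = ½mv²:
  m (mass): kg
  v (speed): m/s  → to the power 2, contributes m²/s²
  The factor ½ is dimensionless.

Multiplying the contributions: [kg] · [m²/s²]
Adding exponents of each base unit: kg: 1, m: 2, s: -2
SI base units of kinetic energy: kg·m²/s²

Answer: kg·m²/s²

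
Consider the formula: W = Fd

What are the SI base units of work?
Units of each symbol in W = Fd:
  F (force): kg·m/s²
  d (displacement): m

Multiplying the contributions: [kg·m/s²] · [m]
Adding exponents of each base unit: kg: 1, m: 2, s: -2
SI base units of work: kg·m²/s²

Answer: kg·m²/s²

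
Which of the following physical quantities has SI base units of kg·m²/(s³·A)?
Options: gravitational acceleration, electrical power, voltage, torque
Checking the SI base units of each option:
  gravitational acceleration (g = GM/r²): m/s²  ✗
  electrical power (P = IV): kg·m²/s³  ✗
  voltage (V = IR): kg·m²/(s³·A)  ✓ matches
  torque (τ = Fr): kg·m²/s²  ✗

Only voltage has units kg·m²/(s³·A).

Answer: voltage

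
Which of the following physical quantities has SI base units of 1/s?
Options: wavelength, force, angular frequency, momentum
Checking the SI base units of each option:
  wavelength (λ = v/f): m  ✗
  force (F = ma): kg·m/s²  ✗
  angular frequency (ω = 2πf): 1/s  ✓ matches
  momentum (p = mv): kg·m/s  ✗

Only angular frequency has units 1/s.

Answer: angular frequency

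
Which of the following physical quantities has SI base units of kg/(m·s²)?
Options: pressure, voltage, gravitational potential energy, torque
Checking the SI base units of each option:
  pressure (P = F/A): kg/(m·s²)  ✓ matches
  voltage (V = IR): kg·m²/(s³·A)  ✗
  gravitational potential energy (U = -GMm/r): kg·m²/s²  ✗
  torque (τ = Fr): kg·m²/s²  ✗

Only pressure has units kg/(m·s²).

Answer: pressure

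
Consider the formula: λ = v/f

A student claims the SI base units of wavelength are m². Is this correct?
Units of each symbol in λ = v/f:
  v (wave speed): m/s
  f (frequency): 1/s  → in the denominator, contributes s

Multiplying the contributions: [m/s] · [s]
Adding exponents of each base unit: m: 1
SI base units of wavelength: m

The claimed units m² (exponents m: 2) do not match the derived units m (exponents m: 1), so the claim is incorrect.

Answer: No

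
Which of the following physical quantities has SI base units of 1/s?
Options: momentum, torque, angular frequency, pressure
Checking the SI base units of each option:
  momentum (p = mv): kg·m/s  ✗
  torque (τ = Fr): kg·m²/s²  ✗
  angular frequency (ω = 2πf): 1/s  ✓ matches
  pressure (P = F/A): kg/(m·s²)  ✗

Only angular frequency has units 1/s.

Answer: angular frequency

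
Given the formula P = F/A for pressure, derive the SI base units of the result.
Units of each symbol in P = F/A:
  F (force): kg·m/s²
  A (area): m²  → in the denominator, contributes 1/m²

Multiplying the contributions: [kg·m/s²] · [1/m²]
Adding exponents of each base unit: kg: 1, m: -1, s: -2
SI base units of pressure: kg/(m·s²)

Answer: kg/(m·s²)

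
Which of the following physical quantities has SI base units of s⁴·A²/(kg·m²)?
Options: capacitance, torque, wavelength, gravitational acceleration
Checking the SI base units of each option:
  capacitance (C = Q/V): s⁴·A²/(kg·m²)  ✓ matches
  torque (τ = Fr): kg·m²/s²  ✗
  wavelength (λ = v/f): m  ✗
  gravitational acceleration (g = GM/r²): m/s²  ✗

Only capacitance has units s⁴·A²/(kg·m²).

Answer: capacitance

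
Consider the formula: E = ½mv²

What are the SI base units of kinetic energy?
Units of each symbol in E = ½mv²:
  m (mass): kg
  v (speed): m/s  → to the power 2, contributes m²/s²
  The factor ½ is dimensionless.

Multiplying the contributions: [kg] · [m²/s²]
Adding exponents of each base unit: kg: 1, m: 2, s: -2
SI base units of kinetic energy: kg·m²/s²

Answer: kg·m²/s²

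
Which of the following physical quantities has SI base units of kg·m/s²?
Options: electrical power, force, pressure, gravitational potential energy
Checking the SI base units of each option:
  electrical power (P = IV): kg·m²/s³  ✗
  force (F = ma): kg·m/s²  ✓ matches
  pressure (P = F/A): kg/(m·s²)  ✗
  gravitational potential energy (U = -GMm/r): kg·m²/s²  ✗

Only force has units kg·m/s².

Answer: force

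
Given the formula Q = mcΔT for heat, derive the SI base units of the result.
Units of each symbol in Q = mcΔT:
  m (mass): kg
  c (specific heat capacity, in J/(kg·K)): m²/(s²·K)
  ΔT (temperature change): K

Multiplying the contributions: [kg] · [m²/(s²·K)] · [K]
Adding exponents of each base unit: kg: 1, m: 2, s: -2
SI base units of heat: kg·m²/s²

Answer: kg·m²/s²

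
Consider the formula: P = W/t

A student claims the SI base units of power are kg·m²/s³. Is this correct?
Units of each symbol in P = W/t:
  W (work): kg·m²/s²
  t (time): s  → in the denominator, contributes 1/s

Multiplying the contributions: [kg·m²/s²] · [1/s]
Adding exponents of each base unit: kg: 1, m: 2, s: -3
SI base units of power: kg·m²/s³

The claimed units kg·m²/s³ match the derived units, so the claim is correct.

Answer: Yes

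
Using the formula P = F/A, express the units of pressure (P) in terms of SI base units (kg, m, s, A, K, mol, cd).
Units of each symbol in P = F/A:
  F (force): kg·m/s²
  A (area): m²  → in the denominator, contributes 1/m²

Multiplying the contributions: [kg·m/s²] · [1/m²]
Adding exponents of each base unit: kg: 1, m: -1, s: -2
SI base units of pressure: kg/(m·s²)

Answer: kg/(m·s²)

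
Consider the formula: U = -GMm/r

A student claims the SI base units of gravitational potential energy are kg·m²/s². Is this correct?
Units of each symbol in U = -GMm/r:
  G (gravitational constant): m³/(kg·s²)
  M (mass): kg
  m (mass): kg
  r (distance): m  → in the denominator, contributes 1/m
  The minus sign does not affect the units.

Multiplying the contributions: [m³/(kg·s²)] · [kg] · [kg] · [1/m]
Adding exponents of each base unit: kg: 1, m: 2, s: -2
SI base units of gravitational potential energy: kg·m²/s²

The claimed units kg·m²/s² match the derived units, so the claim is correct.

Answer: Yes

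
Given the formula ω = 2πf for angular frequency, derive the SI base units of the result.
Units of each symbol in ω = 2πf:
  f (frequency): 1/s
  The factor 2π is dimensionless.

Multiplying the contributions: [1/s]
Adding exponents of each base unit: s: -1
SI base units of angular frequency: 1/s

Answer: 1/s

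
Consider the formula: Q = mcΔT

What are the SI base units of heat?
Units of each symbol in Q = mcΔT:
  m (mass): kg
  c (specific heat capacity, in J/(kg·K)): m²/(s²·K)
  ΔT (temperature change): K

Multiplying the contributions: [kg] · [m²/(s²·K)] · [K]
Adding exponents of each base unit: kg: 1, m: 2, s: -2
SI base units of heat: kg·m²/s²

Answer: kg·m²/s²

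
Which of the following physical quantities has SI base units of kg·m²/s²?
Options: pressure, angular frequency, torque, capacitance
Checking the SI base units of each option:
  pressure (P = F/A): kg/(m·s²)  ✗
  angular frequency (ω = 2πf): 1/s  ✗
  torque (τ = Fr): kg·m²/s²  ✓ matches
  capacitance (C = Q/V): s⁴·A²/(kg·m²)  ✗

Only torque has units kg·m²/s².

Answer: torque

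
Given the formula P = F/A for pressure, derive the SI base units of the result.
Units of each symbol in P = F/A:
  F (force): kg·m/s²
  A (area): m²  → in the denominator, contributes 1/m²

Multiplying the contributions: [kg·m/s²] · [1/m²]
Adding exponents of each base unit: kg: 1, m: -1, s: -2
SI base units of pressure: kg/(m·s²)

Answer: kg/(m·s²)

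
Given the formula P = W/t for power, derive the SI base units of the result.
Units of each symbol in P = W/t:
  W (work): kg·m²/s²
  t (time): s  → in the denominator, contributes 1/s

Multiplying the contributions: [kg·m²/s²] · [1/s]
Adding exponents of each base unit: kg: 1, m: 2, s: -3
SI base units of power: kg·m²/s³

Answer: kg·m²/s³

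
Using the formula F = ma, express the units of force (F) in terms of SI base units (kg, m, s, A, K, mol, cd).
Units of each symbol in F = ma:
  m (mass): kg
  a (acceleration): m/s²

Multiplying the contributions: [kg] · [m/s²]
Adding exponents of each base unit: kg: 1, m: 1, s: -2
SI base units of force: kg·m/s²

Answer: kg·m/s²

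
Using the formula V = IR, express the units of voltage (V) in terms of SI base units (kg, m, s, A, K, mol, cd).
Units of each symbol in V = IR:
  I (current): A
  R (resistance, in ohms): kg·m²/(s³·A²)

Multiplying the contributions: [A] · [kg·m²/(s³·A²)]
Adding exponents of each base unit: kg: 1, m: 2, s: -3, A: -1
SI base units of voltage: kg·m²/(s³·A)

Answer: kg·m²/(s³·A)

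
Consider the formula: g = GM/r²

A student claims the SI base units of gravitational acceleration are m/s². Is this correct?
Units of each symbol in g = GM/r²:
  G (gravitational constant): m³/(kg·s²)
  M (mass): kg
  r (distance): m  → to the power 2 in the denominator, contributes 1/m²

Multiplying the contributions: [m³/(kg·s²)] · [kg] · [1/m²]
Adding exponents of each base unit: m: 1, s: -2
SI base units of gravitational acceleration: m/s²

The claimed units m/s² match the derived units, so the claim is correct.

Answer: Yes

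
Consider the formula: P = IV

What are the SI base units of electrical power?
Units of each symbol in P = IV:
  I (current): A
  V (voltage, in volts): kg·m²/(s³·A)

Multiplying the contributions: [A] · [kg·m²/(s³·A)]
Adding exponents of each base unit: kg: 1, m: 2, s: -3
SI base units of electrical power: kg·m²/s³

Answer: kg·m²/s³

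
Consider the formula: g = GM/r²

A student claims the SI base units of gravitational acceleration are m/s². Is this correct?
Units of each symbol in g = GM/r²:
  G (gravitational constant): m³/(kg·s²)
  M (mass): kg
  r (distance): m  → to the power 2 in the denominator, contributes 1/m²

Multiplying the contributions: [m³/(kg·s²)] · [kg] · [1/m²]
Adding exponents of each base unit: m: 1, s: -2
SI base units of gravitational acceleration: m/s²

The claimed units m/s² match the derived units, so the claim is correct.

Answer: Yes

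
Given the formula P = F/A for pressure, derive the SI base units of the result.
Units of each symbol in P = F/A:
  F (force): kg·m/s²
  A (area): m²  → in the denominator, contributes 1/m²

Multiplying the contributions: [kg·m/s²] · [1/m²]
Adding exponents of each base unit: kg: 1, m: -1, s: -2
SI base units of pressure: kg/(m·s²)

Answer: kg/(m·s²)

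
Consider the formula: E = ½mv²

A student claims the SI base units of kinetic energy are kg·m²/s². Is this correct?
Units of each symbol in E = ½mv²:
  m (mass): kg
  v (speed): m/s  → to the power 2, contributes m²/s²
  The factor ½ is dimensionless.

Multiplying the contributions: [kg] · [m²/s²]
Adding exponents of each base unit: kg: 1, m: 2, s: -2
SI base units of kinetic energy: kg·m²/s²

The claimed units kg·m²/s² match the derived units, so the claim is correct.

Answer: Yes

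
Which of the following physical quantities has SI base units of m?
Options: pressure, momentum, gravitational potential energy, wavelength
Checking the SI base units of each option:
  pressure (P = F/A): kg/(m·s²)  ✗
  momentum (p = mv): kg·m/s  ✗
  gravitational potential energy (U = -GMm/r): kg·m²/s²  ✗
  wavelength (λ = v/f): m  ✓ matches

Only wavelength has units m.

Answer: wavelength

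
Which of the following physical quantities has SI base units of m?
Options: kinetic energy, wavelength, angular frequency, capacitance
Checking the SI base units of each option:
  kinetic energy (E = ½mv²): kg·m²/s²  ✗
  wavelength (λ = v/f): m  ✓ matches
  angular frequency (ω = 2πf): 1/s  ✗
  capacitance (C = Q/V): s⁴·A²/(kg·m²)  ✗

Only wavelength has units m.

Answer: wavelength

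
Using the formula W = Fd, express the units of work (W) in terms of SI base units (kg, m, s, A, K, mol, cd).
Units of each symbol in W = Fd:
  F (force): kg·m/s²
  d (displacement): m

Multiplying the contributions: [kg·m/s²] · [m]
Adding exponents of each base unit: kg: 1, m: 2, s: -2
SI base units of work: kg·m²/s²

Answer: kg·m²/s²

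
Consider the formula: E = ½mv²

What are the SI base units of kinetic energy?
Units of each symbol in E = ½mv²:
  m (mass): kg
  v (speed): m/s  → to the power 2, contributes m²/s²
  The factor ½ is dimensionless.

Multiplying the contributions: [kg] · [m²/s²]
Adding exponents of each base unit: kg: 1, m: 2, s: -2
SI base units of kinetic energy: kg·m²/s²

Answer: kg·m²/s²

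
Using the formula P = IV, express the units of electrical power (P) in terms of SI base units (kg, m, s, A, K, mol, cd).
Units of each symbol in P = IV:
  I (current): A
  V (voltage, in volts): kg·m²/(s³·A)

Multiplying the contributions: [A] · [kg·m²/(s³·A)]
Adding exponents of each base unit: kg: 1, m: 2, s: -3
SI base units of electrical power: kg·m²/s³

Answer: kg·m²/s³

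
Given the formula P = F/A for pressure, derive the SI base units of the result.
Units of each symbol in P = F/A:
  F (force): kg·m/s²
  A (area): m²  → in the denominator, contributes 1/m²

Multiplying the contributions: [kg·m/s²] · [1/m²]
Adding exponents of each base unit: kg: 1, m: -1, s: -2
SI base units of pressure: kg/(m·s²)

Answer: kg/(m·s²)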